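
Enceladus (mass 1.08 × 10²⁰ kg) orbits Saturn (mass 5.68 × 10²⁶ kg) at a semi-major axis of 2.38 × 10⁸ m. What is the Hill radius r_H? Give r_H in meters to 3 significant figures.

9.49 × 10⁵ m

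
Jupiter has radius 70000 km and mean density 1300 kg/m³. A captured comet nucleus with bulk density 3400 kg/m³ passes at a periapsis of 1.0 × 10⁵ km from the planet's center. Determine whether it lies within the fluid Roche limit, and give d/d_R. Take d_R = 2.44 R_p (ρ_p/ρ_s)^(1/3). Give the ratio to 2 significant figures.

inside; d/d_R ≈ 0.81

d_R = 2.44 × (70000 km) × (1300/3400)^(1/3) = 1.240 × 10⁵ km
d/d_R = (1.0 × 10⁵) / (1.240 × 10⁵) = 0.81
Since d/d_R < 1, the body is inside the Roche limit.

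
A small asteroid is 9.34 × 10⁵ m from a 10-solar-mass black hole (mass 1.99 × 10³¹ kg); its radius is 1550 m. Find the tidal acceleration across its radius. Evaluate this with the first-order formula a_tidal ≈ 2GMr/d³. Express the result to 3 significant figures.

5.05 × 10⁶ m/s²

Δa = 2GMr/d³
   = 2 × (6.674 × 10⁻¹¹) × (1.99 × 10³¹) × (1550) / (9.34 × 10⁵)³
   = 5.05 × 10⁶ m/s²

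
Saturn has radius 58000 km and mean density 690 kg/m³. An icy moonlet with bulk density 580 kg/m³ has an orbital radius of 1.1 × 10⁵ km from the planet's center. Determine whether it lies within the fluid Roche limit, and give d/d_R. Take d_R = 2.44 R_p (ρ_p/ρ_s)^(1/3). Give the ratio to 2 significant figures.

inside; d/d_R ≈ 0.73

d_R = 2.44 × (58000 km) × (690/580)^(1/3) = 1.500 × 10⁵ km
d/d_R = (1.1 × 10⁵) / (1.500 × 10⁵) = 0.73
Since d/d_R < 1, the body is inside the Roche limit.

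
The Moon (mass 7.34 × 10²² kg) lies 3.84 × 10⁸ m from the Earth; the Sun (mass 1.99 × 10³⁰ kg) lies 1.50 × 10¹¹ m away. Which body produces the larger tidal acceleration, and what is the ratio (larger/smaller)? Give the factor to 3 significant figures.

The Moon, by a factor of ≈ 2.20

The tide-raising term goes as M/d³ (the gradient of a 1/d² field).
The Moon: (7.34 × 10²²) / (3.84 × 10⁸)³ = 1.296 × 10⁻³
The Sun: (1.99 × 10³⁰) / (1.50 × 10¹¹)³ = 5.896 × 10⁻⁴
Ratio (larger/smaller) = 2.20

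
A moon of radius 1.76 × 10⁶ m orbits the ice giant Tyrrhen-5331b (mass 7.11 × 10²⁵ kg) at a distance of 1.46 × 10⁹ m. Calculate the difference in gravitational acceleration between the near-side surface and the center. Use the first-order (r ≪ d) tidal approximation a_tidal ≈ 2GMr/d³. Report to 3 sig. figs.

Δg = 2GMr/d³
   = 2 × (6.674 × 10⁻¹¹) × (7.11 × 10²⁵) × (1.76 × 10⁶) / (1.46 × 10⁹)³
   = 5.37 × 10⁻⁶ m/s²

5.37 × 10⁻⁶ m/s²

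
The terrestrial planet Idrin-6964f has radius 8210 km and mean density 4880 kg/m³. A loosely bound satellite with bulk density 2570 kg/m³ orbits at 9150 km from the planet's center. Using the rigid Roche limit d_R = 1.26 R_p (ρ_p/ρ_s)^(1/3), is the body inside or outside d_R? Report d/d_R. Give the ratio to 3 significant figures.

inside; d/d_R ≈ 0.714

d_R = 1.26 × (8210 km) × (4880/2570)^(1/3) = 12810 km
d/d_R = (9150) / (12810) = 0.714
Since d/d_R < 1, the body is inside the Roche limit.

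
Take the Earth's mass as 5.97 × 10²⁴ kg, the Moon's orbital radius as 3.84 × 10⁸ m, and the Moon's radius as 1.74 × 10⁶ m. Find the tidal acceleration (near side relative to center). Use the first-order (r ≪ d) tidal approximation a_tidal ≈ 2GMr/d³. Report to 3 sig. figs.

a_tidal = 2GMr/d³
        = 2 × (6.674 × 10⁻¹¹) × (5.97 × 10²⁴) × (1.74 × 10⁶) / (3.84 × 10⁸)³
        = 2.45 × 10⁻⁵ m/s²

2.45 × 10⁻⁵ m/s²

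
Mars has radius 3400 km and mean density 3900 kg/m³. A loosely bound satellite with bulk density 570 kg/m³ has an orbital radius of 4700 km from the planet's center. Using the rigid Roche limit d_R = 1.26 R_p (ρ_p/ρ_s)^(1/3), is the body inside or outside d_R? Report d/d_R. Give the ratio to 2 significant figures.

d_R = 1.26 × (3400 km) × (3900/570)^(1/3) = 8133 km
d/d_R = (4700) / (8133) = 0.58
Since d/d_R < 1, the body is inside the Roche limit.

inside; d/d_R ≈ 0.58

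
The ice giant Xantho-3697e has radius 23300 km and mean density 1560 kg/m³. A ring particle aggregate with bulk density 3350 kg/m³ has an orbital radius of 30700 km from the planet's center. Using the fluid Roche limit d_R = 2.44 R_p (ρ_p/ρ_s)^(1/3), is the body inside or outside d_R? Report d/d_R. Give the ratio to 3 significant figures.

d_R = 2.44 × (23300 km) × (1560/3350)^(1/3) = 44070 km
d/d_R = (30700) / (44070) = 0.697
Since d/d_R < 1, the body is inside the Roche limit.

inside; d/d_R ≈ 0.697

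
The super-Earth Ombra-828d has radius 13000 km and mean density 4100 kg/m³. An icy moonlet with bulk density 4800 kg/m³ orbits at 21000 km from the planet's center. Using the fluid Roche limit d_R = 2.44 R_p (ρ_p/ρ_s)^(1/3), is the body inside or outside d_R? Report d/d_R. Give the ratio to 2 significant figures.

d_R = 2.44 × (13000 km) × (4100/4800)^(1/3) = 30100 km
d/d_R = (21000) / (30100) = 0.70
Since d/d_R < 1, the body is inside the Roche limit.

inside; d/d_R ≈ 0.70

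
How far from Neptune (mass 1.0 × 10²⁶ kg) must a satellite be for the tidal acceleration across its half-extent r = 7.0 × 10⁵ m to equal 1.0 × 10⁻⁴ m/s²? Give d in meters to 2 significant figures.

4.5 × 10⁸ m

2GMr/d³ = a_tidal  ⇒  d = (2GMr / a_tidal)^(1/3)
d = (2 × 6.674×10⁻¹¹ × (1.0 × 10²⁶) × (7.0 × 10⁵) / (1.0 × 10⁻⁴))^(1/3)
  = 4.5 × 10⁸ m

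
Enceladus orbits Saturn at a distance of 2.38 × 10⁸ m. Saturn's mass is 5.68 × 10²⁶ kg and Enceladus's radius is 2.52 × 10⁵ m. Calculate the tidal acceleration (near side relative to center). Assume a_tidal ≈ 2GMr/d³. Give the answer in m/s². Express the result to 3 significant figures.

1.42 × 10⁻³ m/s²

Δg = 2GMr/d³
   = 2 × (6.674 × 10⁻¹¹) × (5.68 × 10²⁶) × (2.52 × 10⁵) / (2.38 × 10⁸)³
   = 1.42 × 10⁻³ m/s²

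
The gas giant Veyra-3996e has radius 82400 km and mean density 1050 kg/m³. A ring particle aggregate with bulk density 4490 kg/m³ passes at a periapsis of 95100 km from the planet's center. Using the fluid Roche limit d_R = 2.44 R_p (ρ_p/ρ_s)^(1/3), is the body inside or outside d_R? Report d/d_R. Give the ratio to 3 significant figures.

d_R = 2.44 × (82400 km) × (1050/4490)^(1/3) = 1.239 × 10⁵ km
d/d_R = (95100) / (1.239 × 10⁵) = 0.768
Since d/d_R < 1, the body is inside the Roche limit.

inside; d/d_R ≈ 0.768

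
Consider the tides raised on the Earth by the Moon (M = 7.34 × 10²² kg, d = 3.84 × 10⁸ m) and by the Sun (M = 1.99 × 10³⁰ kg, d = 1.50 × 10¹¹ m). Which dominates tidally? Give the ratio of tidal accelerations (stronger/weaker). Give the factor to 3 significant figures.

The Moon, by a factor of ≈ 2.20

Compare M/d³ for the two perturbers:
The Moon: (7.34 × 10²²) / (3.84 × 10⁸)³ = 1.296 × 10⁻³
The Sun: (1.99 × 10³⁰) / (1.50 × 10¹¹)³ = 5.896 × 10⁻⁴
Ratio (larger/smaller) = 2.20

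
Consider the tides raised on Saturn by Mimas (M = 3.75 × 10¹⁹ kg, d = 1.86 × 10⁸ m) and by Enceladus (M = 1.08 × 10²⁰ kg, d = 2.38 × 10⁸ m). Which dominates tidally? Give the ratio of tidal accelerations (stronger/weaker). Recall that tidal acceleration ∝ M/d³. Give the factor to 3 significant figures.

Tidal acceleration ∝ M/d³, so compare M/d³ for each.
Mimas: (3.75 × 10¹⁹) / (1.86 × 10⁸)³ = 5.828 × 10⁻⁶
Enceladus: (1.08 × 10²⁰) / (2.38 × 10⁸)³ = 8.011 × 10⁻⁶
Ratio (larger/smaller) = 1.37

Enceladus, by a factor of ≈ 1.37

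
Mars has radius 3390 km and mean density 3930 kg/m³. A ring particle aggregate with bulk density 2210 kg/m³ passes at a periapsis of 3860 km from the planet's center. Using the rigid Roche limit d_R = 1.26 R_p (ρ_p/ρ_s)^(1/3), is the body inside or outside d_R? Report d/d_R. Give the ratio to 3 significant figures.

d_R = 1.26 × (3390 km) × (3930/2210)^(1/3) = 5175 km
d/d_R = (3860) / (5175) = 0.746
Since d/d_R < 1, the body is inside the Roche limit.

inside; d/d_R ≈ 0.746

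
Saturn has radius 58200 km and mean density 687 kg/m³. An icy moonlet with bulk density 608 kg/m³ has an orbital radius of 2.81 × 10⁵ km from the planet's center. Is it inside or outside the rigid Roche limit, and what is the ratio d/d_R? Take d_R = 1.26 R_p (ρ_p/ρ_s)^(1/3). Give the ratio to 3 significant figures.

d_R = 1.26 × (58200 km) × (687/608)^(1/3) = 76380 km
d/d_R = (2.81 × 10⁵) / (76380) = 3.68
Since d/d_R > 1, the body is outside the Roche limit.

outside; d/d_R ≈ 3.68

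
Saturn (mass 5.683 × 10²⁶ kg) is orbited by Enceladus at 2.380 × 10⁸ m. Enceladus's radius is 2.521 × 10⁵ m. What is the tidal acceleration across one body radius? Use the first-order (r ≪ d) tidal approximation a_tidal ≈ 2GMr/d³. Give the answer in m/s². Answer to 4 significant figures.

Differencing GM/(d−r)² and GM/d² to first order in r/d gives 2GMr/d³.
Δg = 2GMr/d³
   = 2 × (6.674 × 10⁻¹¹) × (5.683 × 10²⁶) × (2.521 × 10⁵) / (2.380 × 10⁸)³
   = 1.419 × 10⁻³ m/s²

1.419 × 10⁻³ m/s²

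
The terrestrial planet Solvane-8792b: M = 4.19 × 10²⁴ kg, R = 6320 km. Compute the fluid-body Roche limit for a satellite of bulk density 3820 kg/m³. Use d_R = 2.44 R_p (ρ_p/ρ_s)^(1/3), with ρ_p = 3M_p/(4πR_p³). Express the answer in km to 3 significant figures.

15600 km

ρ_p = 3M_p/(4πR_p³) = 3 × (4.19 × 10²⁴) / (4π × (6.32 × 10⁶ m)³) = 3960 kg/m³
d_R = 2.44 × 6320 km × (3960/3820)^(1/3)
    = 15600 km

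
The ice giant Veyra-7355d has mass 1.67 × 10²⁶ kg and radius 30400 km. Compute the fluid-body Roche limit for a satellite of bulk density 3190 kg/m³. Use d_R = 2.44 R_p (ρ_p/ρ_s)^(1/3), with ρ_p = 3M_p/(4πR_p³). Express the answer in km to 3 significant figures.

56600 km

ρ_p = 3M_p/(4πR_p³) = 3 × (1.67 × 10²⁶) / (4π × (3.04 × 10⁷ m)³) = 1420 kg/m³
d_R = 2.44 × 30400 km × (1420/3190)^(1/3)
    = 56600 km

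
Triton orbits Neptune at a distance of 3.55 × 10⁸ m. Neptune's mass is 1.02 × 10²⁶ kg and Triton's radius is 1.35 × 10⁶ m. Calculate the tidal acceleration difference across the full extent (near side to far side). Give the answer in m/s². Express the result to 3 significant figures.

Δa = 4GMr/d³
   = 4 × (6.674 × 10⁻¹¹) × (1.02 × 10²⁶) × (1.35 × 10⁶) / (3.55 × 10⁸)³
   = 8.22 × 10⁻⁴ m/s²

8.22 × 10⁻⁴ m/s²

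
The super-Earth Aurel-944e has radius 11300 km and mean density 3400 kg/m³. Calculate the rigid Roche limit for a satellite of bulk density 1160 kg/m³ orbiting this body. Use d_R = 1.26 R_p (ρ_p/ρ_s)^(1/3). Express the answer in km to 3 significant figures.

20400 km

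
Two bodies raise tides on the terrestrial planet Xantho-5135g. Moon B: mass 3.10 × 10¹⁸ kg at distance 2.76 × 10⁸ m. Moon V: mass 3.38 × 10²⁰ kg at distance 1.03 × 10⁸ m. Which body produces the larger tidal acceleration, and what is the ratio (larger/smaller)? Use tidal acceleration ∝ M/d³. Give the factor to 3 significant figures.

Tidal acceleration ∝ M/d³, so compare M/d³ for each.
Moon B: (3.10 × 10¹⁸) / (2.76 × 10⁸)³ = 1.474 × 10⁻⁷
Moon V: (3.38 × 10²⁰) / (1.03 × 10⁸)³ = 3.093 × 10⁻⁴
Ratio (larger/smaller) = 2100

Moon V, by a factor of ≈ 2100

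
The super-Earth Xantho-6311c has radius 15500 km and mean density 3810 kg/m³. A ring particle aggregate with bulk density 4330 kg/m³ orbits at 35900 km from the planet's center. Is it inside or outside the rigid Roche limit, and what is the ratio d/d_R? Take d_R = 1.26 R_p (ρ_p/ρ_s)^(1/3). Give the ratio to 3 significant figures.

d_R = 1.26 × (15500 km) × (3810/4330)^(1/3) = 18710 km
d/d_R = (35900) / (18710) = 1.92
Since d/d_R > 1, the body is outside the Roche limit.

outside; d/d_R ≈ 1.92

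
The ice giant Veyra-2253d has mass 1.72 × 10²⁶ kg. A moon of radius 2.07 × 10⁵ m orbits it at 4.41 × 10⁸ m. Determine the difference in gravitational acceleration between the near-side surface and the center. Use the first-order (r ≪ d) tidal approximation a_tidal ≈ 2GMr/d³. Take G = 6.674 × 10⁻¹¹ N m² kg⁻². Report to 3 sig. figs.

Differencing GM/(d−r)² and GM/d² to first order in r/d gives 2GMr/d³.
Δg = 2GMr/d³
   = 2 × (6.674 × 10⁻¹¹) × (1.72 × 10²⁶) × (2.07 × 10⁵) / (4.41 × 10⁸)³
   = 5.54 × 10⁻⁵ m/s²

5.54 × 10⁻⁵ m/s²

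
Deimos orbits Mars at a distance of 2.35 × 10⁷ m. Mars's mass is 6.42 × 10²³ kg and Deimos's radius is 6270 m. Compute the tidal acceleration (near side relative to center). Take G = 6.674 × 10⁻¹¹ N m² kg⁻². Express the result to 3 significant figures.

4.14 × 10⁻⁵ m/s²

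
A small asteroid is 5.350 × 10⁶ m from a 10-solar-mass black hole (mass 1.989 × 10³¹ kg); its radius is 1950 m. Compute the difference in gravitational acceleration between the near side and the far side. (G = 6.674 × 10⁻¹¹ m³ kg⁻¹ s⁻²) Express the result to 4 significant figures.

6.762 × 10⁴ m/s²

Differencing GM/(d−r)² and GM/(d+r)² to first order in r/d gives 4GMr/d³.
Δg = 4GMr/d³
   = 4 × (6.674 × 10⁻¹¹) × (1.989 × 10³¹) × (1950) / (5.350 × 10⁶)³
   = 6.762 × 10⁴ m/s²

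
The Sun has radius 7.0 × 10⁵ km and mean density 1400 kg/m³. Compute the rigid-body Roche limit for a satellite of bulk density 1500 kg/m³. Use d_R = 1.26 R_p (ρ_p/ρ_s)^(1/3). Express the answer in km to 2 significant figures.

8.6 × 10⁵ km

d_R = 1.26 × 7.0 × 10⁵ km × (1400/1500)^(1/3)
    = 8.6 × 10⁵ km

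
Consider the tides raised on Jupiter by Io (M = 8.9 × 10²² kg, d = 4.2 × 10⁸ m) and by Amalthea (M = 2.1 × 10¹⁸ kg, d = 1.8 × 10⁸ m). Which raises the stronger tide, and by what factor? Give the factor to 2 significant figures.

The tide-raising term goes as M/d³ (the gradient of a 1/d² field).
Io: (8.9 × 10²²) / (4.2 × 10⁸)³ = 1.201 × 10⁻³
Amalthea: (2.1 × 10¹⁸) / (1.8 × 10⁸)³ = 3.601 × 10⁻⁷
Ratio (larger/smaller) = 3300

Io, by a factor of ≈ 3300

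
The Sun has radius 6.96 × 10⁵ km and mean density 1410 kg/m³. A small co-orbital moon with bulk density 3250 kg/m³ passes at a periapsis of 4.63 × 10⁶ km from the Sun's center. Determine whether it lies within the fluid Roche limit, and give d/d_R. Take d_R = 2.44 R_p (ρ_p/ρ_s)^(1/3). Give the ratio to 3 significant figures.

d_R = 2.44 × (6.96 × 10⁵ km) × (1410/3250)^(1/3) = 1.286 × 10⁶ km
d/d_R = (4.63 × 10⁶) / (1.286 × 10⁶) = 3.60
Since d/d_R > 1, the body is outside the Roche limit.

outside; d/d_R ≈ 3.60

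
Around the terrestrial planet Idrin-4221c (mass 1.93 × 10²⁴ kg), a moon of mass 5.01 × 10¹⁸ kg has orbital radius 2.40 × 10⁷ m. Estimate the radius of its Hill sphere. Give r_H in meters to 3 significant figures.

r_H ≈ a (m/3M)^(1/3)
    = (2.40 × 10⁷) × (5.01 × 10¹⁸ / (3 × 1.93 × 10²⁴))^(1/3)
    = 2.29 × 10⁵ m

2.29 × 10⁵ m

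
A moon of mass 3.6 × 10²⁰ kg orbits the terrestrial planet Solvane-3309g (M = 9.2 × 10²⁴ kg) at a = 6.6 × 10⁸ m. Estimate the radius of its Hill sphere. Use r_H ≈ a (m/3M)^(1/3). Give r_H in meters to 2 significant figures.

r_H ≈ a (m/3M)^(1/3)
    = (6.6 × 10⁸) × (3.6 × 10²⁰ / (3 × 9.2 × 10²⁴))^(1/3)
    = 1.6 × 10⁷ m

1.6 × 10⁷ m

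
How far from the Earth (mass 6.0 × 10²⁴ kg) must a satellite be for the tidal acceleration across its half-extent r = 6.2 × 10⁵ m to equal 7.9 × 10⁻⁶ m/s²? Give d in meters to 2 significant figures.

2GMr/d³ = a_tidal  ⇒  d = (2GMr / a_tidal)^(1/3)
d = (2 × 6.674×10⁻¹¹ × (6.0 × 10²⁴) × (6.2 × 10⁵) / (7.9 × 10⁻⁶))^(1/3)
  = 4.0 × 10⁸ m

4.0 × 10⁸ m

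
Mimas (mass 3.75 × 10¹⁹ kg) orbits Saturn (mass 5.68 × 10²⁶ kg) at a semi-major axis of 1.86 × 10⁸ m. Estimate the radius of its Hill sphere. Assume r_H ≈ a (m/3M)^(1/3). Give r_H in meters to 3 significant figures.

5.21 × 10⁵ m

r_H ≈ a (m/3M)^(1/3)
    = (1.86 × 10⁸) × (3.75 × 10¹⁹ / (3 × 5.68 × 10²⁶))^(1/3)
    = 5.21 × 10⁵ m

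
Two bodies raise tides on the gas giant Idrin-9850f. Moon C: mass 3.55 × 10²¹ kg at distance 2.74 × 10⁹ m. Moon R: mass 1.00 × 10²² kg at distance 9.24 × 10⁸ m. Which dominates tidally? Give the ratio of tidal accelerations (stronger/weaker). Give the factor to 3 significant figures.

Tidal acceleration ∝ M/d³, so compare M/d³ for each.
Moon C: (3.55 × 10²¹) / (2.74 × 10⁹)³ = 1.726 × 10⁻⁷
Moon R: (1.00 × 10²²) / (9.24 × 10⁸)³ = 1.268 × 10⁻⁵
Ratio (larger/smaller) = 73.5

Moon R, by a factor of ≈ 73.5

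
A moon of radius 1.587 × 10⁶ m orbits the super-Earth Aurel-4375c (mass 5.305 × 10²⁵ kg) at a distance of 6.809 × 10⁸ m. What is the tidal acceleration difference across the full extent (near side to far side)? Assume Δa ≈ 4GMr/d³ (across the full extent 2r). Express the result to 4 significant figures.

7.120 × 10⁻⁵ m/s²

Differencing GM/(d−r)² and GM/(d+r)² to first order in r/d gives 4GMr/d³.
a_tidal = 4GMr/d³
        = 4 × (6.674 × 10⁻¹¹) × (5.305 × 10²⁵) × (1.587 × 10⁶) / (6.809 × 10⁸)³
        = 7.120 × 10⁻⁵ m/s²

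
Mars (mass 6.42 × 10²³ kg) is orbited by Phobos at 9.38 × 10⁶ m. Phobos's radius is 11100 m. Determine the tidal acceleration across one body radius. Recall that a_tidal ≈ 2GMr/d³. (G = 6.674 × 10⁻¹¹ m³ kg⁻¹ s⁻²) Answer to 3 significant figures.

a_tidal = 2GMr/d³
        = 2 × (6.674 × 10⁻¹¹) × (6.42 × 10²³) × (11100) / (9.38 × 10⁶)³
        = 1.15 × 10⁻³ m/s²

1.15 × 10⁻³ m/s²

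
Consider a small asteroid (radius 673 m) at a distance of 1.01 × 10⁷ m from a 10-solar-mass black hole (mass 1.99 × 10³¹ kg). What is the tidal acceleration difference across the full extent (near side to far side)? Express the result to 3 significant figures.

3.47 × 10³ m/s²

Δa = 4GMr/d³
   = 4 × (6.674 × 10⁻¹¹) × (1.99 × 10³¹) × (673) / (1.01 × 10⁷)³
   = 3.47 × 10³ m/s²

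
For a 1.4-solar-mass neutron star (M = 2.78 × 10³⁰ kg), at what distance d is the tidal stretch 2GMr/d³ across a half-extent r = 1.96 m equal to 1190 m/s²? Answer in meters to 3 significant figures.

8.49 × 10⁵ m

2GMr/d³ = a_tidal  ⇒  d = (2GMr / a_tidal)^(1/3)
d = (2 × 6.674×10⁻¹¹ × (2.78 × 10³⁰) × (1.96) / (1190))^(1/3)
  = 8.49 × 10⁵ m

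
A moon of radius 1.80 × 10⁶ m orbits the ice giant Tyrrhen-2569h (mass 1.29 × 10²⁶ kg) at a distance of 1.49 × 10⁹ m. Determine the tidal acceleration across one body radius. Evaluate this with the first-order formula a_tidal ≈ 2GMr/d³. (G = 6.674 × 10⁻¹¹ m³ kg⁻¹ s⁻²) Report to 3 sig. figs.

9.37 × 10⁻⁶ m/s²

Δa = 2GMr/d³
   = 2 × (6.674 × 10⁻¹¹) × (1.29 × 10²⁶) × (1.80 × 10⁶) / (1.49 × 10⁹)³
   = 9.37 × 10⁻⁶ m/s²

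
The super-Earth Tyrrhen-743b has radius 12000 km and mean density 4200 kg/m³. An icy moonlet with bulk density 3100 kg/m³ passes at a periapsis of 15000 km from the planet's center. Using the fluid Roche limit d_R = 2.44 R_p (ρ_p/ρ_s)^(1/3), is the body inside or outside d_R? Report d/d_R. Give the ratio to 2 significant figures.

inside; d/d_R ≈ 0.46

d_R = 2.44 × (12000 km) × (4200/3100)^(1/3) = 32400 km
d/d_R = (15000) / (32400) = 0.46
Since d/d_R < 1, the body is inside the Roche limit.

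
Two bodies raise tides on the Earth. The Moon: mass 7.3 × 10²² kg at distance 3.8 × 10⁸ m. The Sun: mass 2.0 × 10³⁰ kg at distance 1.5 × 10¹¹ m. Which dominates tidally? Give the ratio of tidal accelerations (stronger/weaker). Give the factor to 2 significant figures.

The Moon, by a factor of ≈ 2.2

Tidal stretch scales as M/d³; compute that for each body.
The Moon: (7.3 × 10²²) / (3.8 × 10⁸)³ = 1.330 × 10⁻³
The Sun: (2.0 × 10³⁰) / (1.5 × 10¹¹)³ = 5.926 × 10⁻⁴
Ratio (larger/smaller) = 2.2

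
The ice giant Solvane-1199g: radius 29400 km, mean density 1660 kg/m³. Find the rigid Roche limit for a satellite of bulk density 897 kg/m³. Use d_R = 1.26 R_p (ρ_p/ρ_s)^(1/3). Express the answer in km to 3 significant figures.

d_R = 1.26 × 29400 km × (1660/897)^(1/3)
    = 45500 km

45500 km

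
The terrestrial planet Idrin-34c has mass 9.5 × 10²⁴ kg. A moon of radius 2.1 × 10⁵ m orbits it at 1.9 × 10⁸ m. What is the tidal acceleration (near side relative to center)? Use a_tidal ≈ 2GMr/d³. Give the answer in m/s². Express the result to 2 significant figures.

3.9 × 10⁻⁵ m/s²

a_tidal = 2GMr/d³
        = 2 × (6.674 × 10⁻¹¹) × (9.5 × 10²⁴) × (2.1 × 10⁵) / (1.9 × 10⁸)³
        = 3.9 × 10⁻⁵ m/s²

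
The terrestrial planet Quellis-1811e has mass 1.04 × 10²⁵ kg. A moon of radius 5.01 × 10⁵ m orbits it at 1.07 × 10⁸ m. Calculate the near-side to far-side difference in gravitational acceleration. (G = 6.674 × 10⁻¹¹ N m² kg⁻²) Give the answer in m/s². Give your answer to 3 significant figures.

1.14 × 10⁻³ m/s²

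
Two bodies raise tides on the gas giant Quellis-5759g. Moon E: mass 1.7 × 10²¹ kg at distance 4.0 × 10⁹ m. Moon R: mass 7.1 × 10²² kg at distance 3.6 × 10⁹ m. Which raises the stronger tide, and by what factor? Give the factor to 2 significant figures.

Moon R, by a factor of ≈ 57

The tide-raising term goes as M/d³ (the gradient of a 1/d² field).
Moon E: (1.7 × 10²¹) / (4.0 × 10⁹)³ = 2.656 × 10⁻⁸
Moon R: (7.1 × 10²²) / (3.6 × 10⁹)³ = 1.522 × 10⁻⁶
Ratio (larger/smaller) = 57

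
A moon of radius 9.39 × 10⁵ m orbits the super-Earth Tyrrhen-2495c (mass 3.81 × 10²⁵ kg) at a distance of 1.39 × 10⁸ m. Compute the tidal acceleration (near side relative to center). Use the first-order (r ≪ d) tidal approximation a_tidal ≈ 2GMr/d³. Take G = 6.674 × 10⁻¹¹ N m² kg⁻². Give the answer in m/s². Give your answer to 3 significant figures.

Differencing GM/(d−r)² and GM/d² to first order in r/d gives 2GMr/d³.
a_tidal = 2GMr/d³
        = 2 × (6.674 × 10⁻¹¹) × (3.81 × 10²⁵) × (9.39 × 10⁵) / (1.39 × 10⁸)³
        = 1.78 × 10⁻³ m/s²

1.78 × 10⁻³ m/s²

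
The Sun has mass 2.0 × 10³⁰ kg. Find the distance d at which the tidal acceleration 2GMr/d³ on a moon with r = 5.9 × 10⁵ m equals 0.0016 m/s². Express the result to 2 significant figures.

4.6 × 10⁹ m

2GMr/d³ = a_tidal  ⇒  d = (2GMr / a_tidal)^(1/3)
d = (2 × 6.674×10⁻¹¹ × (2.0 × 10³⁰) × (5.9 × 10⁵) / (0.0016))^(1/3)
  = 4.6 × 10⁹ m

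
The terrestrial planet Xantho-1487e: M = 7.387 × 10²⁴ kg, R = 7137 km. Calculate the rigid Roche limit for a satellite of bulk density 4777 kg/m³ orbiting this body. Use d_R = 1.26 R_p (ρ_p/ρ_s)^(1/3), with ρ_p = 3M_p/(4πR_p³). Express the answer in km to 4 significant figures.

9039 km

ρ_p = 3M_p/(4πR_p³) = 3 × (7.387 × 10²⁴) / (4π × (7.137 × 10⁶ m)³) = 4851 kg/m³
d_R = 1.26 × 7137 km × (4851/4777)^(1/3)
    = 9039 km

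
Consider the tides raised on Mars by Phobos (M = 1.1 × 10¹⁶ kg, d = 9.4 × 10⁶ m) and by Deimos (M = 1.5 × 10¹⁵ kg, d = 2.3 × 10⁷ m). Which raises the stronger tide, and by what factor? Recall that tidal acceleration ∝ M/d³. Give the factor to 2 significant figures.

Phobos, by a factor of ≈ 110

Tidal acceleration ∝ M/d³, so compare M/d³ for each.
Phobos: (1.1 × 10¹⁶) / (9.4 × 10⁶)³ = 1.324 × 10⁻⁵
Deimos: (1.5 × 10¹⁵) / (2.3 × 10⁷)³ = 1.233 × 10⁻⁷
Ratio (larger/smaller) = 110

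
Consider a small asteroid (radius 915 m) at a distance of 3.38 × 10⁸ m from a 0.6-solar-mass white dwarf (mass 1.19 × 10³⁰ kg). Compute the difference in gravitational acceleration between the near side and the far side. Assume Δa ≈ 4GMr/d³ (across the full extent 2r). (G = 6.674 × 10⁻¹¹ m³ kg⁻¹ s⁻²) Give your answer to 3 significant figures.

7.53 × 10⁻³ m/s²

The field gradient is 2GM/d³; across the full diameter 2r the difference is 4GMr/d³.
a_tidal = 4GMr/d³
        = 4 × (6.674 × 10⁻¹¹) × (1.19 × 10³⁰) × (915) / (3.38 × 10⁸)³
        = 7.53 × 10⁻³ m/s²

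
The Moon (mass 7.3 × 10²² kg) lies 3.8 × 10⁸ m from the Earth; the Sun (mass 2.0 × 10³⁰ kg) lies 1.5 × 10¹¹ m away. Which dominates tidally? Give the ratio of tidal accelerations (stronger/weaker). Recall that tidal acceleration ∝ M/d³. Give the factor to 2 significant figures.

Tidal acceleration ∝ M/d³, so compare M/d³ for each.
The Moon: (7.3 × 10²²) / (3.8 × 10⁸)³ = 1.330 × 10⁻³
The Sun: (2.0 × 10³⁰) / (1.5 × 10¹¹)³ = 5.926 × 10⁻⁴
Ratio (larger/smaller) = 2.2

The Moon, by a factor of ≈ 2.2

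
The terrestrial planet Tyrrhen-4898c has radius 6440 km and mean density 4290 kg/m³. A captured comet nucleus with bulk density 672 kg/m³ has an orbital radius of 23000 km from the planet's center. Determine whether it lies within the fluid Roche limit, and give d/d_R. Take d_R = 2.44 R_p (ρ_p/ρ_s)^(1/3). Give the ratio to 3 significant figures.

inside; d/d_R ≈ 0.789

d_R = 2.44 × (6440 km) × (4290/672)^(1/3) = 29150 km
d/d_R = (23000) / (29150) = 0.789
Since d/d_R < 1, the body is inside the Roche limit.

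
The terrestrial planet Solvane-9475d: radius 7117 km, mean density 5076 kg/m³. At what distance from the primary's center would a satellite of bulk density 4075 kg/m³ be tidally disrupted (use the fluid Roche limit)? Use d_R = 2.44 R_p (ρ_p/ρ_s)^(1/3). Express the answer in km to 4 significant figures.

18680 km

d_R = 2.44 × 7117 km × (5076/4075)^(1/3)
    = 18680 km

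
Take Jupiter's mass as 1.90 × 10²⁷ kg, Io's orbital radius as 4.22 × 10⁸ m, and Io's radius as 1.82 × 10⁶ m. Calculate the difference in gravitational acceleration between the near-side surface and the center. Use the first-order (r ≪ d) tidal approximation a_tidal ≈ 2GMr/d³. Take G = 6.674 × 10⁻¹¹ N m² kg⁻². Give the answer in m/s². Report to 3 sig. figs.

6.14 × 10⁻³ m/s²

a_tidal = 2GMr/d³
        = 2 × (6.674 × 10⁻¹¹) × (1.90 × 10²⁷) × (1.82 × 10⁶) / (4.22 × 10⁸)³
        = 6.14 × 10⁻³ m/s²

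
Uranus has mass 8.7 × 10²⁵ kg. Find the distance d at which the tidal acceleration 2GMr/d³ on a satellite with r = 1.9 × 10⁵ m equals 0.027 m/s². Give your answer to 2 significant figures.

4.3 × 10⁷ m

2GMr/d³ = a_tidal  ⇒  d = (2GMr / a_tidal)^(1/3)
d = (2 × 6.674×10⁻¹¹ × (8.7 × 10²⁵) × (1.9 × 10⁵) / (0.027))^(1/3)
  = 4.3 × 10⁷ m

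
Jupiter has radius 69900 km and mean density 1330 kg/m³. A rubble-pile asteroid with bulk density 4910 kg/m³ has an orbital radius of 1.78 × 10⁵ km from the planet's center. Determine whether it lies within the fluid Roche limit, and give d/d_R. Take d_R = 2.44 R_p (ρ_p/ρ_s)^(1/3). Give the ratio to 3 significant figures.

d_R = 2.44 × (69900 km) × (1330/4910)^(1/3) = 1.104 × 10⁵ km
d/d_R = (1.78 × 10⁵) / (1.104 × 10⁵) = 1.61
Since d/d_R > 1, the body is outside the Roche limit.

outside; d/d_R ≈ 1.61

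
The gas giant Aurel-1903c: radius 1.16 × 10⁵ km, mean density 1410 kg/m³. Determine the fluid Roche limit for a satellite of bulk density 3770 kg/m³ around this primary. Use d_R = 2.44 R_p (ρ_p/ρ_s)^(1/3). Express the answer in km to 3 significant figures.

d_R = 2.44 × 1.16 × 10⁵ km × (1410/3770)^(1/3)
    = 2.04 × 10⁵ km

2.04 × 10⁵ km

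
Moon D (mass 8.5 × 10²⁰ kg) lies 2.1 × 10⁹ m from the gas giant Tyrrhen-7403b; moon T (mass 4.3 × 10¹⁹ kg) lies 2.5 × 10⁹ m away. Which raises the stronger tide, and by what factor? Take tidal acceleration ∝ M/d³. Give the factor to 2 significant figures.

Moon D, by a factor of ≈ 33

The tide-raising term goes as M/d³ (the gradient of a 1/d² field).
Moon D: (8.5 × 10²⁰) / (2.1 × 10⁹)³ = 9.178 × 10⁻⁸
Moon T: (4.3 × 10¹⁹) / (2.5 × 10⁹)³ = 2.752 × 10⁻⁹
Ratio (larger/smaller) = 33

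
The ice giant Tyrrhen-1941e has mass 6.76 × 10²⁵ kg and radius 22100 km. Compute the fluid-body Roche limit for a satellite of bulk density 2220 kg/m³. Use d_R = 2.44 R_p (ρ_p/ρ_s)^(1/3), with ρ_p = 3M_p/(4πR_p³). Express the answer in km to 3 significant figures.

47300 km

ρ_p = 3M_p/(4πR_p³) = 3 × (6.76 × 10²⁵) / (4π × (2.21 × 10⁷ m)³) = 1500 kg/m³
d_R = 2.44 × 22100 km × (1500/2220)^(1/3)
    = 47300 km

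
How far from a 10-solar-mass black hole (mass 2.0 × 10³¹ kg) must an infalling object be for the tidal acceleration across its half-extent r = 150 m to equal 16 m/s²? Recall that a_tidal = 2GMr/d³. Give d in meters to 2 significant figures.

2GMr/d³ = a_tidal  ⇒  d = (2GMr / a_tidal)^(1/3)
d = (2 × 6.674×10⁻¹¹ × (2.0 × 10³¹) × (150) / (16))^(1/3)
  = 2.9 × 10⁷ m

2.9 × 10⁷ m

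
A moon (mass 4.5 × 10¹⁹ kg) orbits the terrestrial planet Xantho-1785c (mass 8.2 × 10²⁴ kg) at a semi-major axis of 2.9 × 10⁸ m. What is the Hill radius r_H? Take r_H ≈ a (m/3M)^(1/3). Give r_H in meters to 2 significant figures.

3.5 × 10⁶ m

r_H ≈ a (m/3M)^(1/3)
    = (2.9 × 10⁸) × (4.5 × 10¹⁹ / (3 × 8.2 × 10²⁴))^(1/3)
    = 3.5 × 10⁶ m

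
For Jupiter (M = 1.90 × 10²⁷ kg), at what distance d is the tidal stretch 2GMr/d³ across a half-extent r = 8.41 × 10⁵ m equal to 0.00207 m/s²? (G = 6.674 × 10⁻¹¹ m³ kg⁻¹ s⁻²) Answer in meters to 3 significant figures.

4.69 × 10⁸ m

2GMr/d³ = a_tidal  ⇒  d = (2GMr / a_tidal)^(1/3)
d = (2 × 6.674×10⁻¹¹ × (1.90 × 10²⁷) × (8.41 × 10⁵) / (0.00207))^(1/3)
  = 4.69 × 10⁸ m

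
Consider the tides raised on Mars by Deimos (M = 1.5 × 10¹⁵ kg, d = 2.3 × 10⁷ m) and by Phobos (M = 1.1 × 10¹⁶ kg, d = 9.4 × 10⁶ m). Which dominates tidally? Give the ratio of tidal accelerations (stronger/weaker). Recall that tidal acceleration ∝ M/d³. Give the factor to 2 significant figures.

Compare M/d³ for the two perturbers:
Deimos: (1.5 × 10¹⁵) / (2.3 × 10⁷)³ = 1.233 × 10⁻⁷
Phobos: (1.1 × 10¹⁶) / (9.4 × 10⁶)³ = 1.324 × 10⁻⁵
Ratio (larger/smaller) = 110

Phobos, by a factor of ≈ 110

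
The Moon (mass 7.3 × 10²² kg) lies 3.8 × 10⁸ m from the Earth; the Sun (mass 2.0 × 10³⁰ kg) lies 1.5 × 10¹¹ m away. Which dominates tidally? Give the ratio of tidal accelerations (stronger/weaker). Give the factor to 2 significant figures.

The Moon, by a factor of ≈ 2.2

Compare M/d³ for the two perturbers:
The Moon: (7.3 × 10²²) / (3.8 × 10⁸)³ = 1.330 × 10⁻³
The Sun: (2.0 × 10³⁰) / (1.5 × 10¹¹)³ = 5.926 × 10⁻⁴
Ratio (larger/smaller) = 2.2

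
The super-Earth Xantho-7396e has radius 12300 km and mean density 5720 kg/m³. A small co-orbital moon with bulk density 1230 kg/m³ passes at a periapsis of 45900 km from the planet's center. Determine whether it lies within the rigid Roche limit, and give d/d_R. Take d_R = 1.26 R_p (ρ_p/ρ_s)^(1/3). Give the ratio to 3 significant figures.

d_R = 1.26 × (12300 km) × (5720/1230)^(1/3) = 25870 km
d/d_R = (45900) / (25870) = 1.77
Since d/d_R > 1, the body is outside the Roche limit.

outside; d/d_R ≈ 1.77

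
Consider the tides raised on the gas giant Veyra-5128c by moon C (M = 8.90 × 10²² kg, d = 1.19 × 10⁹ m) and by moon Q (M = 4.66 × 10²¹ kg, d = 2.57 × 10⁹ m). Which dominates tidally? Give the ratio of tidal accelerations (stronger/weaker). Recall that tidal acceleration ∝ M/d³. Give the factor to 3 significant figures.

Tidal stretch scales as M/d³; compute that for each body.
Moon C: (8.90 × 10²²) / (1.19 × 10⁹)³ = 5.281 × 10⁻⁵
Moon Q: (4.66 × 10²¹) / (2.57 × 10⁹)³ = 2.745 × 10⁻⁷
Ratio (larger/smaller) = 192

Moon C, by a factor of ≈ 192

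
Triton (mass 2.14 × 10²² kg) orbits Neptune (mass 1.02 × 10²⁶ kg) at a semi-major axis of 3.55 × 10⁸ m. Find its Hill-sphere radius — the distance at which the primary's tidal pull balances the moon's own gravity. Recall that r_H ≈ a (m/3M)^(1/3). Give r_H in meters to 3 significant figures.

r_H ≈ a (m/3M)^(1/3)
    = (3.55 × 10⁸) × (2.14 × 10²² / (3 × 1.02 × 10²⁶))^(1/3)
    = 1.46 × 10⁷ m

1.46 × 10⁷ m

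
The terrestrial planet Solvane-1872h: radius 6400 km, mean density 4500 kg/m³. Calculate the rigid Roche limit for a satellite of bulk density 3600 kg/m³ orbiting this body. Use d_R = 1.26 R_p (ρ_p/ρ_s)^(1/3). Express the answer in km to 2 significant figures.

8700 km

d_R = 1.26 × 6400 km × (4500/3600)^(1/3)
    = 8700 km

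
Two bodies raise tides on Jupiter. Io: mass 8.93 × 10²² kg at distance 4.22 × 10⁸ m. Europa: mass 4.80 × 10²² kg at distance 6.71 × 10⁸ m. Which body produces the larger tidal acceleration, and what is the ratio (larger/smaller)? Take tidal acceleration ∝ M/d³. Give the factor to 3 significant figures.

Compare M/d³ for the two perturbers:
Io: (8.93 × 10²²) / (4.22 × 10⁸)³ = 1.188 × 10⁻³
Europa: (4.80 × 10²²) / (6.71 × 10⁸)³ = 1.589 × 10⁻⁴
Ratio (larger/smaller) = 7.48

Io, by a factor of ≈ 7.48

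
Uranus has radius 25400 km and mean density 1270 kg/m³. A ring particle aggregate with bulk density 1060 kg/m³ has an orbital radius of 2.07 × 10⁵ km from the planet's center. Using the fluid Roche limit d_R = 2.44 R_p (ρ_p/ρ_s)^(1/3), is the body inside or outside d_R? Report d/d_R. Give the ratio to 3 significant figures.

outside; d/d_R ≈ 3.14

d_R = 2.44 × (25400 km) × (1270/1060)^(1/3) = 65820 km
d/d_R = (2.07 × 10⁵) / (65820) = 3.14
Since d/d_R > 1, the body is outside the Roche limit.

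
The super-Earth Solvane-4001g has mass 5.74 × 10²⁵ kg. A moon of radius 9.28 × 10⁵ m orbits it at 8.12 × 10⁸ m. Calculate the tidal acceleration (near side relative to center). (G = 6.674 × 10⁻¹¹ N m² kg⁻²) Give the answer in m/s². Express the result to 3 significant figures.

Since r ≪ d, expand the inverse-square field across one radius to get the leading 2GMr/d³ term.
Δa = 2GMr/d³
   = 2 × (6.674 × 10⁻¹¹) × (5.74 × 10²⁵) × (9.28 × 10⁵) / (8.12 × 10⁸)³
   = 1.33 × 10⁻⁵ m/s²

1.33 × 10⁻⁵ m/s²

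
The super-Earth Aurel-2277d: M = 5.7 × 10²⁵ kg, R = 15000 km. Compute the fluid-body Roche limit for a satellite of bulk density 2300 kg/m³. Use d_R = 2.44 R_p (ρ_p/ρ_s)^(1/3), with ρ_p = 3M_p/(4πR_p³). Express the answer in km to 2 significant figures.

ρ_p = 3M_p/(4πR_p³) = 3 × (5.7 × 10²⁵) / (4π × (1.5 × 10⁷ m)³) = 4000 kg/m³
d_R = 2.44 × 15000 km × (4000/2300)^(1/3)
    = 44000 km

44000 km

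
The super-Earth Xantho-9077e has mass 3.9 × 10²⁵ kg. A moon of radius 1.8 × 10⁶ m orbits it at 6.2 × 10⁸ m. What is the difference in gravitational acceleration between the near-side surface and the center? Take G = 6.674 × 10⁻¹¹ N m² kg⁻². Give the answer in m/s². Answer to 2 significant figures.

a_tidal = 2GMr/d³
        = 2 × (6.674 × 10⁻¹¹) × (3.9 × 10²⁵) × (1.8 × 10⁶) / (6.2 × 10⁸)³
        = 3.9 × 10⁻⁵ m/s²

3.9 × 10⁻⁵ m/s²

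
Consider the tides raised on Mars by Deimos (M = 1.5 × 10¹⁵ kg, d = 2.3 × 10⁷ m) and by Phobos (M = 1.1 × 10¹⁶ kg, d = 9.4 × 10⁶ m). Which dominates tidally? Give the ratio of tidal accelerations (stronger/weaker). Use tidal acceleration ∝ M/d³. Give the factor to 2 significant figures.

Compare M/d³ for the two perturbers:
Deimos: (1.5 × 10¹⁵) / (2.3 × 10⁷)³ = 1.233 × 10⁻⁷
Phobos: (1.1 × 10¹⁶) / (9.4 × 10⁶)³ = 1.324 × 10⁻⁵
Ratio (larger/smaller) = 110

Phobos, by a factor of ≈ 110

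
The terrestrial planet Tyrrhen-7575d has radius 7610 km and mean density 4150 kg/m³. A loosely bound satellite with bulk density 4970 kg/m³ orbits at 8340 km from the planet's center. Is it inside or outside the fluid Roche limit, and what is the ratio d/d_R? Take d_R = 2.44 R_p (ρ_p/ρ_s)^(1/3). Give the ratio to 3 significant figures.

inside; d/d_R ≈ 0.477

d_R = 2.44 × (7610 km) × (4150/4970)^(1/3) = 17490 km
d/d_R = (8340) / (17490) = 0.477
Since d/d_R < 1, the body is inside the Roche limit.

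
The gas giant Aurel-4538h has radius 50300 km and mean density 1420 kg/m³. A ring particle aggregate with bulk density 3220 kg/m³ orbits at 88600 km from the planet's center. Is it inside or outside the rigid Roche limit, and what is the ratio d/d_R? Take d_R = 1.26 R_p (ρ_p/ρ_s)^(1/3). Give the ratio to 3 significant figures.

outside; d/d_R ≈ 1.84

d_R = 1.26 × (50300 km) × (1420/3220)^(1/3) = 48240 km
d/d_R = (88600) / (48240) = 1.84
Since d/d_R > 1, the body is outside the Roche limit.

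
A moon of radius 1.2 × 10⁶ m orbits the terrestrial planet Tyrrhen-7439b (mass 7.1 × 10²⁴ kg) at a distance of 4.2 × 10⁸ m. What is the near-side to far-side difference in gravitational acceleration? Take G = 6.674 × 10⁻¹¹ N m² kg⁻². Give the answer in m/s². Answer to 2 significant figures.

Δa = 4GMr/d³
   = 4 × (6.674 × 10⁻¹¹) × (7.1 × 10²⁴) × (1.2 × 10⁶) / (4.2 × 10⁸)³
   = 3.1 × 10⁻⁵ m/s²

3.1 × 10⁻⁵ m/s²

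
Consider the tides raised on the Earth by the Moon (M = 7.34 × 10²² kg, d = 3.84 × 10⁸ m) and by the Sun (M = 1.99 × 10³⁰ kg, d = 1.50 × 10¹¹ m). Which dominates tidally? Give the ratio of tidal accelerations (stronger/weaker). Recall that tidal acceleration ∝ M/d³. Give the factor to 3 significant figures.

The Moon, by a factor of ≈ 2.20

Tidal stretch scales as M/d³; compute that for each body.
The Moon: (7.34 × 10²²) / (3.84 × 10⁸)³ = 1.296 × 10⁻³
The Sun: (1.99 × 10³⁰) / (1.50 × 10¹¹)³ = 5.896 × 10⁻⁴
Ratio (larger/smaller) = 2.20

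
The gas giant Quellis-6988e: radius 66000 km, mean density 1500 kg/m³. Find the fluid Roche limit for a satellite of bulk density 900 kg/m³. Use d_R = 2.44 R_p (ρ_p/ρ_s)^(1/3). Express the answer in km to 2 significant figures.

d_R = 2.44 × 66000 km × (1500/900)^(1/3)
    = 1.9 × 10⁵ km

1.9 × 10⁵ km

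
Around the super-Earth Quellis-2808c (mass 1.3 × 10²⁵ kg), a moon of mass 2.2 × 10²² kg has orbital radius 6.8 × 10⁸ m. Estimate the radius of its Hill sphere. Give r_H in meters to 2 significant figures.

r_H ≈ a (m/3M)^(1/3)
    = (6.8 × 10⁸) × (2.2 × 10²² / (3 × 1.3 × 10²⁵))^(1/3)
    = 5.6 × 10⁷ m

5.6 × 10⁷ m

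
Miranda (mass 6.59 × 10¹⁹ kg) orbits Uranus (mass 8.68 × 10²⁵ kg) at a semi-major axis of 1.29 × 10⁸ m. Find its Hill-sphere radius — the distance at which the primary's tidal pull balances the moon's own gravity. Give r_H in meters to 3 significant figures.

r_H ≈ a (m/3M)^(1/3)
    = (1.29 × 10⁸) × (6.59 × 10¹⁹ / (3 × 8.68 × 10²⁵))^(1/3)
    = 8.16 × 10⁵ m

8.16 × 10⁵ m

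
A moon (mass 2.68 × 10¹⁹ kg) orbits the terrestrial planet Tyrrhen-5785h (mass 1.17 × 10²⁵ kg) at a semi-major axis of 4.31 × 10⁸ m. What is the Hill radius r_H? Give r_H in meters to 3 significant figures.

3.94 × 10⁶ m

r_H ≈ a (m/3M)^(1/3)
    = (4.31 × 10⁸) × (2.68 × 10¹⁹ / (3 × 1.17 × 10²⁵))^(1/3)
    = 3.94 × 10⁶ m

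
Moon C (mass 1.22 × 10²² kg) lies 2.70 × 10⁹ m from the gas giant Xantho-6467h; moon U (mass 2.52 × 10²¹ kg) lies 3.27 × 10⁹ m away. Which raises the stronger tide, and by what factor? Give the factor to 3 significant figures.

Moon C, by a factor of ≈ 8.60

Tidal stretch scales as M/d³; compute that for each body.
Moon C: (1.22 × 10²²) / (2.70 × 10⁹)³ = 6.198 × 10⁻⁷
Moon U: (2.52 × 10²¹) / (3.27 × 10⁹)³ = 7.207 × 10⁻⁸
Ratio (larger/smaller) = 8.60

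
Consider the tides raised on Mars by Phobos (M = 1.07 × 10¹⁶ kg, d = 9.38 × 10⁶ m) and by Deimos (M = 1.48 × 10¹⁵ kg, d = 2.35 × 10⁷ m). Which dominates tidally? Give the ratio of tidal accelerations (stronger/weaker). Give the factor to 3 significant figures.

Phobos, by a factor of ≈ 114

Compare M/d³ for the two perturbers:
Phobos: (1.07 × 10¹⁶) / (9.38 × 10⁶)³ = 1.297 × 10⁻⁵
Deimos: (1.48 × 10¹⁵) / (2.35 × 10⁷)³ = 1.140 × 10⁻⁷
Ratio (larger/smaller) = 114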